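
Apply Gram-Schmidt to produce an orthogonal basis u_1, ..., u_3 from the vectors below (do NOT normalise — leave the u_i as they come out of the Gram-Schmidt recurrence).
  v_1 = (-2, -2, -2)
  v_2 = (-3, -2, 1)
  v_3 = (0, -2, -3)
Orthogonal basis:
  u_1 = (-2, -2, -2)
  u_2 = (-5/3, -2/3, 7/3)
  u_3 = (15/26, -10/13, 5/26)

Apply the Gram-Schmidt recurrence
  u_1 = v_1
  u_i = v_i − Σ_{j<i} ((v_i · u_j) / (u_j · u_j)) · u_j.

Step by step this gives:
  u_1 = (-2, -2, -2)
  u_2 = (-5/3, -2/3, 7/3)
  u_3 = (15/26, -10/13, 5/26)

Orthogonality check:
  u_2 · u_1 = 0 (should be 0)
  u_3 · u_1 = 0 (should be 0)
  u_3 · u_2 = 0 (should be 0)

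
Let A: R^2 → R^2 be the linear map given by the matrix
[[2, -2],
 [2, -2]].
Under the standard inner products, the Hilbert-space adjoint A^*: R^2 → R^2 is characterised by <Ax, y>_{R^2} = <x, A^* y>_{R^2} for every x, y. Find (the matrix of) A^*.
A^* = A^T =
[[2, 2],
 [-2, -2]]

For real matrices with standard dot products, the defining identity <Ax, y> = <x, A^* y> gives (Ax)^T y = x^T (A^*) y, i.e. x^T A^T y = x^T (A^*) y. Since this holds for all x, y, we must have A^* = A^T. Therefore
A^* =
[[2, 2],
 [-2, -2]].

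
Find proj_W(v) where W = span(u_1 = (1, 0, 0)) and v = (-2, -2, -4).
proj_W(v) = (-2, 0, 0)

Set up U = [u_1 | ... | u_1] ∈ R^(3×1). The projector onto W = col(U) is P = U (U^T U)^(-1) U^T.
Compute U^T U =
  [1],
and U^T v = (-2).
Solve U^T U · c = U^T v for the coefficients: c = (-2). The projection is proj_W(v) = U c.
Check: (v - proj_W(v)) · u_1 = 0  (should be 0).
Result: proj_W(v) = (-2, 0, 0).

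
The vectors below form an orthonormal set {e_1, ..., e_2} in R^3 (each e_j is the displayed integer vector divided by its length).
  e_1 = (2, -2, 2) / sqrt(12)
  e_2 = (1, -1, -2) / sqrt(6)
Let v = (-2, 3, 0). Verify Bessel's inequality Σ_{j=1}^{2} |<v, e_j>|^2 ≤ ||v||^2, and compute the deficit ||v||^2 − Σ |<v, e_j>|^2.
Σ |<v, e_j>|^2 = 25/2; ||v||^2 = 13; deficit = 1/2

Write each e_j = u_j / sqrt(<u_j, u_j>) where u_j is the displayed integer vector. Then <v, e_j> = <v, u_j> / sqrt(<u_j, u_j>), so |<v, e_j>|^2 = <v, u_j>^2 / <u_j, u_j>.
Coefficients: <v, e_1> = -10/sqrt(12), <v, e_2> = -5/sqrt(6).
Square and sum: Σ |<v, e_j>|^2 = 25/2.
Compute ||v||^2 = v·v = 13.
Deficit = 13 − 25/2 = 1/2 ≥ 0, confirming Bessel's inequality. (The deficit equals ||v − Σ <v,e_j> e_j||^2, the squared distance from v to span{e_j}.)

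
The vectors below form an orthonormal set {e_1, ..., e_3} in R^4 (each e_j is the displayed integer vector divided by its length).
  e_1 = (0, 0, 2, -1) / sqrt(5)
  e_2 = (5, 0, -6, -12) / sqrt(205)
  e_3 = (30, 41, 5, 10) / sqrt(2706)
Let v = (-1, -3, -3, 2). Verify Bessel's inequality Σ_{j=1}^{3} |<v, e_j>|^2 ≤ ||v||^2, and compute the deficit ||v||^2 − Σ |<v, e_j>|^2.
Σ |<v, e_j>|^2 = 709/33; ||v||^2 = 23; deficit = 50/33

Write each e_j = u_j / sqrt(<u_j, u_j>) where u_j is the displayed integer vector. Then <v, e_j> = <v, u_j> / sqrt(<u_j, u_j>), so |<v, e_j>|^2 = <v, u_j>^2 / <u_j, u_j>.
Coefficients: <v, e_1> = -8/sqrt(5), <v, e_2> = -11/sqrt(205), <v, e_3> = -148/sqrt(2706).
Square and sum: Σ |<v, e_j>|^2 = 709/33.
Compute ||v||^2 = v·v = 23.
Deficit = 23 − 709/33 = 50/33 ≥ 0, confirming Bessel's inequality. (The deficit equals ||v − Σ <v,e_j> e_j||^2, the squared distance from v to span{e_j}.)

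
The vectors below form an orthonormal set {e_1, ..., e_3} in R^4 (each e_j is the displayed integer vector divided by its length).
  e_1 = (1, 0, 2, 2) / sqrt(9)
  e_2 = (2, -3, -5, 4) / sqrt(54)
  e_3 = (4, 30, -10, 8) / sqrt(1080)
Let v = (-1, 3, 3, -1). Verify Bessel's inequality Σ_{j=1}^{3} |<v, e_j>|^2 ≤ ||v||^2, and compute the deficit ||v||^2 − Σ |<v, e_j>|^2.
Σ |<v, e_j>|^2 = 99/5; ||v||^2 = 20; deficit = 1/5

Write each e_j = u_j / sqrt(<u_j, u_j>) where u_j is the displayed integer vector. Then <v, e_j> = <v, u_j> / sqrt(<u_j, u_j>), so |<v, e_j>|^2 = <v, u_j>^2 / <u_j, u_j>.
Coefficients: <v, e_1> = 3/sqrt(9), <v, e_2> = -30/sqrt(54), <v, e_3> = 48/sqrt(1080).
Square and sum: Σ |<v, e_j>|^2 = 99/5.
Compute ||v||^2 = v·v = 20.
Deficit = 20 − 99/5 = 1/5 ≥ 0, confirming Bessel's inequality. (The deficit equals ||v − Σ <v,e_j> e_j||^2, the squared distance from v to span{e_j}.)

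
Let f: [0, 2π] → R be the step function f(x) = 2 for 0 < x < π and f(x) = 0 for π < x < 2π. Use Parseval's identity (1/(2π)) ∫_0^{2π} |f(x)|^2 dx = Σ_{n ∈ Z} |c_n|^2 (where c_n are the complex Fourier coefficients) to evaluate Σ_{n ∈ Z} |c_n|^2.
Σ |c_n|^2 = 2

Parseval equates the L^2 energy of f (normalised by 1/(2π)) with the ℓ^2 sum of its Fourier coefficients: (1/(2π)) ∫_0^{2π} |f|^2 = Σ |c_n|^2.
Compute the left side: (1/(2π)) [∫_0^π 2^2 dx + ∫_π^{2π} 0^2 dx] = (1/(2π)) · (4π + 0π) = (4 + 0)/2 = 2.
So Σ_{n ∈ Z} |c_n|^2 = 2.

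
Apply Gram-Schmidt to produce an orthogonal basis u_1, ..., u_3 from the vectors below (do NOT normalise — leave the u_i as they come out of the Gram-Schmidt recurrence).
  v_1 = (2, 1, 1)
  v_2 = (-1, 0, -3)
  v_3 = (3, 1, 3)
Orthogonal basis:
  u_1 = (2, 1, 1)
  u_2 = (2/3, 5/6, -13/6)
  u_3 = (3/35, -1/7, -1/35)

Apply the Gram-Schmidt recurrence
  u_1 = v_1
  u_i = v_i − Σ_{j<i} ((v_i · u_j) / (u_j · u_j)) · u_j.

Step by step this gives:
  u_1 = (2, 1, 1)
  u_2 = (2/3, 5/6, -13/6)
  u_3 = (3/35, -1/7, -1/35)

Orthogonality check:
  u_2 · u_1 = 0 (should be 0)
  u_3 · u_1 = 0 (should be 0)
  u_3 · u_2 = 0 (should be 0)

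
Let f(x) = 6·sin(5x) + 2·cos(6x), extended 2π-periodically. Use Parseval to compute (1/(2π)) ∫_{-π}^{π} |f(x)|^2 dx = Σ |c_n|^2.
Σ |c_n|^2 = 20

Expand |f|^2 and use orthogonality of {sin(nx), cos(mx)} on [-π, π]:
  ∫_{-π}^{π} sin(nx)^2 dx = π, ∫ cos(mx)^2 dx = π, and cross terms integrate to 0.
So ∫_{-π}^{π} f(x)^2 dx = 6^2 · π + 2^2 · π = (36 + 4)π.
Divide by 2π: (36 + 4)/2 = 20.
By Parseval, this equals Σ |c_n|^2.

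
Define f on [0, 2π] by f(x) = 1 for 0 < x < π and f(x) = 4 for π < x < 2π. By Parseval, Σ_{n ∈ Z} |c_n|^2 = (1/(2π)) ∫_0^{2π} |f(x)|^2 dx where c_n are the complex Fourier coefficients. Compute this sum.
Σ |c_n|^2 = 17/2

Parseval equates the L^2 energy of f (normalised by 1/(2π)) with the ℓ^2 sum of its Fourier coefficients: (1/(2π)) ∫_0^{2π} |f|^2 = Σ |c_n|^2.
Compute the left side: (1/(2π)) [∫_0^π 1^2 dx + ∫_π^{2π} 4^2 dx] = (1/(2π)) · (1π + 16π) = (1 + 16)/2 = 17/2.
So Σ_{n ∈ Z} |c_n|^2 = 17/2.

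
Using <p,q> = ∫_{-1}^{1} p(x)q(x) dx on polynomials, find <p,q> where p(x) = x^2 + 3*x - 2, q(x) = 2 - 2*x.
<p,q> = -32/3

Expand the product: p(x)·q(x) = -2*x^3 - 4*x^2 + 10*x - 4.
∫_{-1}^{1} of each monomial x^k gives [2/(k+1) if k even, 0 if k odd]. Integrating term-by-term (or equivalently evaluating the antiderivative F(x) = -x^4/2 - 4*x^3/3 + 5*x^2 - 4*x at the endpoints):
  F(1) − F(−1) = -5/6 − (59/6) = -32/3.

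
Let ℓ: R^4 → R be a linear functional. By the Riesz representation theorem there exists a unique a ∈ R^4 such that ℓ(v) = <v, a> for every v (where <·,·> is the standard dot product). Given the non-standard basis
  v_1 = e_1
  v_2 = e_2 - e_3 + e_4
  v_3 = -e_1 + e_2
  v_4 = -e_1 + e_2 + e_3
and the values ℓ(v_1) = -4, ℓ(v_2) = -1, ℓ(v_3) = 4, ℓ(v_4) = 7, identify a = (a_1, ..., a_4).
a = (-4, 0, 3, 2)

Write a = (a_1, ..., a_4) in the standard basis. For each basis vector v_i, ℓ(v_i) = <v_i, a> is a linear equation in the a_j's. Collect the n equations into a matrix system V a = ℓ, where row i of V is v_i (expressed in the standard basis). Since V is invertible (lower-triangular with 1s on the diagonal, up to permutation), solve by back-substitution:
  V =
[[1, 0, 0, 0],
 [0, 1, -1, 1],
 [-1, 1, 0, 0],
 [-1, 1, 1, 0]]
  V a = (-4, -1, 4, 7)
Solving gives a = (-4, 0, 3, 2).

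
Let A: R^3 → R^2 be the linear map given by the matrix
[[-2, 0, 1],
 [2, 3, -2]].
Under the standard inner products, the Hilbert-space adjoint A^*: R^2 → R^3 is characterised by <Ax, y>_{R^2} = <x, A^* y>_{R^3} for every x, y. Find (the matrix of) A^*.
A^* = A^T =
[[-2, 2],
 [0, 3],
 [1, -2]]

For real matrices with standard dot products, the defining identity <Ax, y> = <x, A^* y> gives (Ax)^T y = x^T (A^*) y, i.e. x^T A^T y = x^T (A^*) y. Since this holds for all x, y, we must have A^* = A^T. Therefore
A^* =
[[-2, 2],
 [0, 3],
 [1, -2]].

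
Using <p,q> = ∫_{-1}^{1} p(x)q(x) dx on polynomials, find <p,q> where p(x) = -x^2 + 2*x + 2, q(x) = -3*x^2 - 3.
<p,q> = -64/5

Expand the product: p(x)·q(x) = 3*x^4 - 6*x^3 - 3*x^2 - 6*x - 6.
∫_{-1}^{1} of each monomial x^k gives [2/(k+1) if k even, 0 if k odd]. Integrating term-by-term (or equivalently evaluating the antiderivative F(x) = 3*x^5/5 - 3*x^4/2 - x^3 - 3*x^2 - 6*x at the endpoints):
  F(1) − F(−1) = -109/10 − (19/10) = -64/5.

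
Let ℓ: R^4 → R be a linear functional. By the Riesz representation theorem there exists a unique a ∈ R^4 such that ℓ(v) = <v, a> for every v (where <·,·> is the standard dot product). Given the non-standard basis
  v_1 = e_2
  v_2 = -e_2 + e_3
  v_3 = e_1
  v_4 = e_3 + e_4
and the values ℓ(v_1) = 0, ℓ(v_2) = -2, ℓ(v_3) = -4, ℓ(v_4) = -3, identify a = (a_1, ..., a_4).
a = (-4, 0, -2, -1)

Write a = (a_1, ..., a_4) in the standard basis. For each basis vector v_i, ℓ(v_i) = <v_i, a> is a linear equation in the a_j's. Collect the n equations into a matrix system V a = ℓ, where row i of V is v_i (expressed in the standard basis). Since V is invertible (lower-triangular with 1s on the diagonal, up to permutation), solve by back-substitution:
  V =
[[0, 1, 0, 0],
 [0, -1, 1, 0],
 [1, 0, 0, 0],
 [0, 0, 1, 1]]
  V a = (0, -2, -4, -3)
Solving gives a = (-4, 0, -2, -1).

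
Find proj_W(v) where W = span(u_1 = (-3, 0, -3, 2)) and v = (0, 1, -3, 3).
proj_W(v) = (-45/22, 0, -45/22, 15/11)

Set up U = [u_1 | ... | u_1] ∈ R^(4×1). The projector onto W = col(U) is P = U (U^T U)^(-1) U^T.
Compute U^T U =
  [22],
and U^T v = (15).
Solve U^T U · c = U^T v for the coefficients: c = (15/22). The projection is proj_W(v) = U c.
Check: (v - proj_W(v)) · u_1 = 0  (should be 0).
Result: proj_W(v) = (-45/22, 0, -45/22, 15/11).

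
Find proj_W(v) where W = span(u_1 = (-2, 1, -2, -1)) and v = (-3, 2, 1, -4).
proj_W(v) = (-2, 1, -2, -1)

Set up U = [u_1 | ... | u_1] ∈ R^(4×1). The projector onto W = col(U) is P = U (U^T U)^(-1) U^T.
Compute U^T U =
  [10],
and U^T v = (10).
Solve U^T U · c = U^T v for the coefficients: c = (1). The projection is proj_W(v) = U c.
Check: (v - proj_W(v)) · u_1 = 0  (should be 0).
Result: proj_W(v) = (-2, 1, -2, -1).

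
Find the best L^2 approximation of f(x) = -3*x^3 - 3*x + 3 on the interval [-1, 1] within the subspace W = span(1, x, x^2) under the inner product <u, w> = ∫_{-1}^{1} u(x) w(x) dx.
g(x) = 3 - 24*x/5

The best approximation g ∈ W is the orthogonal projection of f onto W. Writing g = a_0 + a_1 x + a_2 x^2, the coefficients solve the normal equations G · a = b where
  G_{ij} = <φ_i, φ_j> and b_i = <f, φ_i>, with φ_0 = 1, φ_1 = x, φ_2 = x^2.
G =
  [2, 0, 2/3]
  [0, 2/3, 0]
  [2/3, 0, 2/5],
b = (6, -16/5, 2).
Solving gives a_0 = 3, a_1 = -24/5, a_2 = 0, so
  g(x) = 3 - 24*x/5.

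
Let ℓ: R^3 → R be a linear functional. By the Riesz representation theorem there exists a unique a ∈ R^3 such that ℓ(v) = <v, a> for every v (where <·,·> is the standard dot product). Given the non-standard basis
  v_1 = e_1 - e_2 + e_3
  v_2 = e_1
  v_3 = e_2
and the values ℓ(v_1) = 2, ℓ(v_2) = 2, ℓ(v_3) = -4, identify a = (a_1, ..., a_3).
a = (2, -4, -4)

Write a = (a_1, ..., a_3) in the standard basis. For each basis vector v_i, ℓ(v_i) = <v_i, a> is a linear equation in the a_j's. Collect the n equations into a matrix system V a = ℓ, where row i of V is v_i (expressed in the standard basis). Since V is invertible (lower-triangular with 1s on the diagonal, up to permutation), solve by back-substitution:
  V =
[[1, -1, 1],
 [1, 0, 0],
 [0, 1, 0]]
  V a = (2, 2, -4)
Solving gives a = (2, -4, -4).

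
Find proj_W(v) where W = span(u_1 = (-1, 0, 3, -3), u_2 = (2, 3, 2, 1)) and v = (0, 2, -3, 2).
proj_W(v) = (378/341, 159/341, -710/341, 79/31)

Set up U = [u_1 | ... | u_2] ∈ R^(4×2). The projector onto W = col(U) is P = U (U^T U)^(-1) U^T.
Compute U^T U =
  [19, 1]
  [1, 18],
and U^T v = (-15, 2).
Solve U^T U · c = U^T v for the coefficients: c = (-272/341, 53/341). The projection is proj_W(v) = U c.
Check: (v - proj_W(v)) · u_1 = 0  (should be 0).
Check: (v - proj_W(v)) · u_2 = 0  (should be 0).
Result: proj_W(v) = (378/341, 159/341, -710/341, 79/31).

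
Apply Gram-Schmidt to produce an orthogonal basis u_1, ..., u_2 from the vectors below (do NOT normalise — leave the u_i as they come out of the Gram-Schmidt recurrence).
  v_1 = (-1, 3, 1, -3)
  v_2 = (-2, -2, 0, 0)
Orthogonal basis:
  u_1 = (-1, 3, 1, -3)
  u_2 = (-11/5, -7/5, 1/5, -3/5)

Apply the Gram-Schmidt recurrence
  u_1 = v_1
  u_i = v_i − Σ_{j<i} ((v_i · u_j) / (u_j · u_j)) · u_j.

Step by step this gives:
  u_1 = (-1, 3, 1, -3)
  u_2 = (-11/5, -7/5, 1/5, -3/5)

Orthogonality check:
  u_2 · u_1 = 0 (should be 0)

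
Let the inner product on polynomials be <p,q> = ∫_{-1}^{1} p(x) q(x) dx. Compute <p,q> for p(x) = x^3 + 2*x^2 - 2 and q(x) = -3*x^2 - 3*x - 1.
<p,q> = 46/15

Expand the product: p(x)·q(x) = -3*x^5 - 9*x^4 - 7*x^3 + 4*x^2 + 6*x + 2.
∫_{-1}^{1} of each monomial x^k gives [2/(k+1) if k even, 0 if k odd]. Integrating term-by-term (or equivalently evaluating the antiderivative F(x) = -x^6/2 - 9*x^5/5 - 7*x^4/4 + 4*x^3/3 + 3*x^2 + 2*x at the endpoints):
  F(1) − F(−1) = 137/60 − (-47/60) = 46/15.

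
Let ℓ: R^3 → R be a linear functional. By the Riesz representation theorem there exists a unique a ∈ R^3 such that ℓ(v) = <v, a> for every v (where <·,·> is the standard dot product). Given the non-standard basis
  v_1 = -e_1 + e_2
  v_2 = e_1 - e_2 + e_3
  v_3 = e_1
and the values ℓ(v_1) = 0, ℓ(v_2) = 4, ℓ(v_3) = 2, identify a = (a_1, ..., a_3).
a = (2, 2, 4)

Write a = (a_1, ..., a_3) in the standard basis. For each basis vector v_i, ℓ(v_i) = <v_i, a> is a linear equation in the a_j's. Collect the n equations into a matrix system V a = ℓ, where row i of V is v_i (expressed in the standard basis). Since V is invertible (lower-triangular with 1s on the diagonal, up to permutation), solve by back-substitution:
  V =
[[-1, 1, 0],
 [1, -1, 1],
 [1, 0, 0]]
  V a = (0, 4, 2)
Solving gives a = (2, 2, 4).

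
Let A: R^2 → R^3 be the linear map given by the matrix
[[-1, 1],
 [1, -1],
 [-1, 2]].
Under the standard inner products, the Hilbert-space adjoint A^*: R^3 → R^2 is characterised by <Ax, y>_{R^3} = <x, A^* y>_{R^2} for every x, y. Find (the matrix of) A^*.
A^* = A^T =
[[-1, 1, -1],
 [1, -1, 2]]

For real matrices with standard dot products, the defining identity <Ax, y> = <x, A^* y> gives (Ax)^T y = x^T (A^*) y, i.e. x^T A^T y = x^T (A^*) y. Since this holds for all x, y, we must have A^* = A^T. Therefore
A^* =
[[-1, 1, -1],
 [1, -1, 2]].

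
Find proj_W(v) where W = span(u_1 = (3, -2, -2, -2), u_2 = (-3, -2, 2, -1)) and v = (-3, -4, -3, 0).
proj_W(v) = (-297/329, -866/329, 198/329, -600/329)

Set up U = [u_1 | ... | u_2] ∈ R^(4×2). The projector onto W = col(U) is P = U (U^T U)^(-1) U^T.
Compute U^T U =
  [21, -7]
  [-7, 18],
and U^T v = (5, 11).
Solve U^T U · c = U^T v for the coefficients: c = (167/329, 38/47). The projection is proj_W(v) = U c.
Check: (v - proj_W(v)) · u_1 = 0  (should be 0).
Check: (v - proj_W(v)) · u_2 = 0  (should be 0).
Result: proj_W(v) = (-297/329, -866/329, 198/329, -600/329).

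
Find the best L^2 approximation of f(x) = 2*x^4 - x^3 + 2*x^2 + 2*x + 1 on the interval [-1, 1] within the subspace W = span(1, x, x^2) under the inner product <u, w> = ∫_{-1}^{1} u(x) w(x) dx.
g(x) = 26*x^2/7 + 7*x/5 + 29/35

The best approximation g ∈ W is the orthogonal projection of f onto W. Writing g = a_0 + a_1 x + a_2 x^2, the coefficients solve the normal equations G · a = b where
  G_{ij} = <φ_i, φ_j> and b_i = <f, φ_i>, with φ_0 = 1, φ_1 = x, φ_2 = x^2.
G =
  [2, 0, 2/3]
  [0, 2/3, 0]
  [2/3, 0, 2/5],
b = (62/15, 14/15, 214/105).
Solving gives a_0 = 29/35, a_1 = 7/5, a_2 = 26/7, so
  g(x) = 26*x^2/7 + 7*x/5 + 29/35.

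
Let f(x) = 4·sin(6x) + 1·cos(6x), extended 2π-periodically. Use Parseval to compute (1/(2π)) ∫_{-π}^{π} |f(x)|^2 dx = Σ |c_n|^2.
Σ |c_n|^2 = 17/2

Expand |f|^2 and use orthogonality of {sin(nx), cos(mx)} on [-π, π]:
  ∫_{-π}^{π} sin(nx)^2 dx = π, ∫ cos(mx)^2 dx = π, and cross terms integrate to 0.
So ∫_{-π}^{π} f(x)^2 dx = 4^2 · π + 1^2 · π = (16 + 1)π.
Divide by 2π: (16 + 1)/2 = 17/2.
By Parseval, this equals Σ |c_n|^2.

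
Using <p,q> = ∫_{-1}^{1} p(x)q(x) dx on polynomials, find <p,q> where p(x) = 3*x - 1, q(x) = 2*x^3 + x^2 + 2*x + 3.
<p,q> = -4/15

Expand the product: p(x)·q(x) = 6*x^4 + x^3 + 5*x^2 + 7*x - 3.
∫_{-1}^{1} of each monomial x^k gives [2/(k+1) if k even, 0 if k odd]. Integrating term-by-term (or equivalently evaluating the antiderivative F(x) = 6*x^5/5 + x^4/4 + 5*x^3/3 + 7*x^2/2 - 3*x at the endpoints):
  F(1) − F(−1) = 217/60 − (233/60) = -4/15.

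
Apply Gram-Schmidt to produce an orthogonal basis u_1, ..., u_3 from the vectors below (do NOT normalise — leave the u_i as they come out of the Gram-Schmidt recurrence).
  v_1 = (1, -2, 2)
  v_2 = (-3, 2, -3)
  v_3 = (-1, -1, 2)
Orthogonal basis:
  u_1 = (1, -2, 2)
  u_2 = (-14/9, -8/9, -1/9)
  u_3 = (-14/29, 21/29, 28/29)

Apply the Gram-Schmidt recurrence
  u_1 = v_1
  u_i = v_i − Σ_{j<i} ((v_i · u_j) / (u_j · u_j)) · u_j.

Step by step this gives:
  u_1 = (1, -2, 2)
  u_2 = (-14/9, -8/9, -1/9)
  u_3 = (-14/29, 21/29, 28/29)

Orthogonality check:
  u_2 · u_1 = 0 (should be 0)
  u_3 · u_1 = 0 (should be 0)
  u_3 · u_2 = 0 (should be 0)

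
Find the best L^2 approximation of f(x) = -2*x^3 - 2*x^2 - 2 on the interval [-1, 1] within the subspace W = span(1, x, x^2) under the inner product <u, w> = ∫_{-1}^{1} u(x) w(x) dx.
g(x) = -2*x^2 - 6*x/5 - 2

The best approximation g ∈ W is the orthogonal projection of f onto W. Writing g = a_0 + a_1 x + a_2 x^2, the coefficients solve the normal equations G · a = b where
  G_{ij} = <φ_i, φ_j> and b_i = <f, φ_i>, with φ_0 = 1, φ_1 = x, φ_2 = x^2.
G =
  [2, 0, 2/3]
  [0, 2/3, 0]
  [2/3, 0, 2/5],
b = (-16/3, -4/5, -32/15).
Solving gives a_0 = -2, a_1 = -6/5, a_2 = -2, so
  g(x) = -2*x^2 - 6*x/5 - 2.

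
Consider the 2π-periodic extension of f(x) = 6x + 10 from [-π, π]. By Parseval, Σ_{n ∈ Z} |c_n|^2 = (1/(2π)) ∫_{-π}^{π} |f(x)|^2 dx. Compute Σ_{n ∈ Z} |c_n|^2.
Σ |c_n|^2 = 12π^2 + 100

Expand and integrate term by term over [-π, π]:
  ∫ (6x)^2 dx = 36·(2π^3/3); ∫ 2·6·(10)·x dx = 0 (odd integrand); ∫ 10^2 dx = 100·2π.
So (1/(2π)) ∫_{-π}^{π} (6x + 10)^2 dx = 36π^2/3 + 100 = 12π^2 + 100.
Parseval ⇒ Σ |c_n|^2 = 12π^2 + 100.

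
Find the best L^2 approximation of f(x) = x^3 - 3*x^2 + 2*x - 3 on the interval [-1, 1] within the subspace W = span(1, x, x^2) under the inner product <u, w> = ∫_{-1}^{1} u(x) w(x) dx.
g(x) = -3*x^2 + 13*x/5 - 3

The best approximation g ∈ W is the orthogonal projection of f onto W. Writing g = a_0 + a_1 x + a_2 x^2, the coefficients solve the normal equations G · a = b where
  G_{ij} = <φ_i, φ_j> and b_i = <f, φ_i>, with φ_0 = 1, φ_1 = x, φ_2 = x^2.
G =
  [2, 0, 2/3]
  [0, 2/3, 0]
  [2/3, 0, 2/5],
b = (-8, 26/15, -16/5).
Solving gives a_0 = -3, a_1 = 13/5, a_2 = -3, so
  g(x) = -3*x^2 + 13*x/5 - 3.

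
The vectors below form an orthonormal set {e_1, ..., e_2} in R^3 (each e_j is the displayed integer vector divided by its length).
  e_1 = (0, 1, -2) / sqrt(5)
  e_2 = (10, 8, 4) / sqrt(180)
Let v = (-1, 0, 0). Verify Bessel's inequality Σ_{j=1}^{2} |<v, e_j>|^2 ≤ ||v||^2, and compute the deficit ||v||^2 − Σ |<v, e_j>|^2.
Σ |<v, e_j>|^2 = 5/9; ||v||^2 = 1; deficit = 4/9

Write each e_j = u_j / sqrt(<u_j, u_j>) where u_j is the displayed integer vector. Then <v, e_j> = <v, u_j> / sqrt(<u_j, u_j>), so |<v, e_j>|^2 = <v, u_j>^2 / <u_j, u_j>.
Coefficients: <v, e_1> = 0/sqrt(5), <v, e_2> = -10/sqrt(180).
Square and sum: Σ |<v, e_j>|^2 = 5/9.
Compute ||v||^2 = v·v = 1.
Deficit = 1 − 5/9 = 4/9 ≥ 0, confirming Bessel's inequality. (The deficit equals ||v − Σ <v,e_j> e_j||^2, the squared distance from v to span{e_j}.)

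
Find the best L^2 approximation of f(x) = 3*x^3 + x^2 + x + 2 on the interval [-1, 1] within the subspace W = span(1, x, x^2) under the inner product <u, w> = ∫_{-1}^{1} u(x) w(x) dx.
g(x) = x^2 + 14*x/5 + 2

The best approximation g ∈ W is the orthogonal projection of f onto W. Writing g = a_0 + a_1 x + a_2 x^2, the coefficients solve the normal equations G · a = b where
  G_{ij} = <φ_i, φ_j> and b_i = <f, φ_i>, with φ_0 = 1, φ_1 = x, φ_2 = x^2.
G =
  [2, 0, 2/3]
  [0, 2/3, 0]
  [2/3, 0, 2/5],
b = (14/3, 28/15, 26/15).
Solving gives a_0 = 2, a_1 = 14/5, a_2 = 1, so
  g(x) = x^2 + 14*x/5 + 2.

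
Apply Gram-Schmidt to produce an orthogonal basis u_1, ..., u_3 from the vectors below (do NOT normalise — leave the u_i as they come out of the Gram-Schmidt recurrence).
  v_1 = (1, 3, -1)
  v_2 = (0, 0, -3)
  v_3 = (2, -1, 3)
Orthogonal basis:
  u_1 = (1, 3, -1)
  u_2 = (-3/11, -9/11, -30/11)
  u_3 = (21/10, -7/10, 0)

Apply the Gram-Schmidt recurrence
  u_1 = v_1
  u_i = v_i − Σ_{j<i} ((v_i · u_j) / (u_j · u_j)) · u_j.

Step by step this gives:
  u_1 = (1, 3, -1)
  u_2 = (-3/11, -9/11, -30/11)
  u_3 = (21/10, -7/10, 0)

Orthogonality check:
  u_2 · u_1 = 0 (should be 0)
  u_3 · u_1 = 0 (should be 0)
  u_3 · u_2 = 0 (should be 0)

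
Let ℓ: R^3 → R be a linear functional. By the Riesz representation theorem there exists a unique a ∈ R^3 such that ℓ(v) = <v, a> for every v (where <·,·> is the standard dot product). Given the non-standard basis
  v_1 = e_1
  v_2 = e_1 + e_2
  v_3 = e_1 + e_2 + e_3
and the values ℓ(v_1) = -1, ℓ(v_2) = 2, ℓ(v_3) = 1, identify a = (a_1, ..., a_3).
a = (-1, 3, -1)

Write a = (a_1, ..., a_3) in the standard basis. For each basis vector v_i, ℓ(v_i) = <v_i, a> is a linear equation in the a_j's. Collect the n equations into a matrix system V a = ℓ, where row i of V is v_i (expressed in the standard basis). Since V is invertible (lower-triangular with 1s on the diagonal, up to permutation), solve by back-substitution:
  V =
[[1, 0, 0],
 [1, 1, 0],
 [1, 1, 1]]
  V a = (-1, 2, 1)
Solving gives a = (-1, 3, -1).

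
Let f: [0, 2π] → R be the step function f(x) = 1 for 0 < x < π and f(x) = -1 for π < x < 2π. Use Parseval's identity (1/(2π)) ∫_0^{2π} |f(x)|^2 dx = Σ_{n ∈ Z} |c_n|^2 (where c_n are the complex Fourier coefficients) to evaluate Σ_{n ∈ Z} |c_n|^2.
Σ |c_n|^2 = 1

Parseval equates the L^2 energy of f (normalised by 1/(2π)) with the ℓ^2 sum of its Fourier coefficients: (1/(2π)) ∫_0^{2π} |f|^2 = Σ |c_n|^2.
Compute the left side: (1/(2π)) [∫_0^π 1^2 dx + ∫_π^{2π} (-1)^2 dx] = (1/(2π)) · (1π + 1π) = (1 + 1)/2 = 1.
So Σ_{n ∈ Z} |c_n|^2 = 1.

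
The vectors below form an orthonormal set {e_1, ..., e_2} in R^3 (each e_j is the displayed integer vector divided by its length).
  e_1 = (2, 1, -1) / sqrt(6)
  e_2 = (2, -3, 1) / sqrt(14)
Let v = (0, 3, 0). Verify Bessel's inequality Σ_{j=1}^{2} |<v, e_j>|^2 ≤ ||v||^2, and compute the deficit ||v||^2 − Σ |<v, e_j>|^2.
Σ |<v, e_j>|^2 = 51/7; ||v||^2 = 9; deficit = 12/7

Write each e_j = u_j / sqrt(<u_j, u_j>) where u_j is the displayed integer vector. Then <v, e_j> = <v, u_j> / sqrt(<u_j, u_j>), so |<v, e_j>|^2 = <v, u_j>^2 / <u_j, u_j>.
Coefficients: <v, e_1> = 3/sqrt(6), <v, e_2> = -9/sqrt(14).
Square and sum: Σ |<v, e_j>|^2 = 51/7.
Compute ||v||^2 = v·v = 9.
Deficit = 9 − 51/7 = 12/7 ≥ 0, confirming Bessel's inequality. (The deficit equals ||v − Σ <v,e_j> e_j||^2, the squared distance from v to span{e_j}.)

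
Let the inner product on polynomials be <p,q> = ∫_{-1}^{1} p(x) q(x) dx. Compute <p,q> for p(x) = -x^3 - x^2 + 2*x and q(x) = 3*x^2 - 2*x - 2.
<p,q> = -26/15

Expand the product: p(x)·q(x) = -3*x^5 - x^4 + 10*x^3 - 2*x^2 - 4*x.
∫_{-1}^{1} of each monomial x^k gives [2/(k+1) if k even, 0 if k odd]. Integrating term-by-term (or equivalently evaluating the antiderivative F(x) = -x^6/2 - x^5/5 + 5*x^4/2 - 2*x^3/3 - 2*x^2 at the endpoints):
  F(1) − F(−1) = -13/15 − (13/15) = -26/15.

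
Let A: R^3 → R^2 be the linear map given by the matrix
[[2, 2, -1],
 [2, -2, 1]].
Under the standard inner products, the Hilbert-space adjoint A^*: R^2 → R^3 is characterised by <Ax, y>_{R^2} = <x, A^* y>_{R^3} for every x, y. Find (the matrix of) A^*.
A^* = A^T =
[[2, 2],
 [2, -2],
 [-1, 1]]

For real matrices with standard dot products, the defining identity <Ax, y> = <x, A^* y> gives (Ax)^T y = x^T (A^*) y, i.e. x^T A^T y = x^T (A^*) y. Since this holds for all x, y, we must have A^* = A^T. Therefore
A^* =
[[2, 2],
 [2, -2],
 [-1, 1]].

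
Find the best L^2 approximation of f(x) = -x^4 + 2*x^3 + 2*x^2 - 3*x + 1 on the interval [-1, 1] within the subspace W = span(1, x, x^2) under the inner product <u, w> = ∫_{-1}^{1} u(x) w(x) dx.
g(x) = 8*x^2/7 - 9*x/5 + 38/35

The best approximation g ∈ W is the orthogonal projection of f onto W. Writing g = a_0 + a_1 x + a_2 x^2, the coefficients solve the normal equations G · a = b where
  G_{ij} = <φ_i, φ_j> and b_i = <f, φ_i>, with φ_0 = 1, φ_1 = x, φ_2 = x^2.
G =
  [2, 0, 2/3]
  [0, 2/3, 0]
  [2/3, 0, 2/5],
b = (44/15, -6/5, 124/105).
Solving gives a_0 = 38/35, a_1 = -9/5, a_2 = 8/7, so
  g(x) = 8*x^2/7 - 9*x/5 + 38/35.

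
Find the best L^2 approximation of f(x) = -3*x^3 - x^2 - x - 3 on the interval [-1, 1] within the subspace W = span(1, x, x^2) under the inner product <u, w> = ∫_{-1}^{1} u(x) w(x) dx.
g(x) = -x^2 - 14*x/5 - 3

The best approximation g ∈ W is the orthogonal projection of f onto W. Writing g = a_0 + a_1 x + a_2 x^2, the coefficients solve the normal equations G · a = b where
  G_{ij} = <φ_i, φ_j> and b_i = <f, φ_i>, with φ_0 = 1, φ_1 = x, φ_2 = x^2.
G =
  [2, 0, 2/3]
  [0, 2/3, 0]
  [2/3, 0, 2/5],
b = (-20/3, -28/15, -12/5).
Solving gives a_0 = -3, a_1 = -14/5, a_2 = -1, so
  g(x) = -x^2 - 14*x/5 - 3.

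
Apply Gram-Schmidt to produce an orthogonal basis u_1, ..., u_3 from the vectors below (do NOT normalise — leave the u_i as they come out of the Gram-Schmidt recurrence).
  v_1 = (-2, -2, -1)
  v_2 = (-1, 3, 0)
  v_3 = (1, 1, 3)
Orthogonal basis:
  u_1 = (-2, -2, -1)
  u_2 = (-17/9, 19/9, -4/9)
  u_3 = (-30/37, -10/37, 80/37)

Apply the Gram-Schmidt recurrence
  u_1 = v_1
  u_i = v_i − Σ_{j<i} ((v_i · u_j) / (u_j · u_j)) · u_j.

Step by step this gives:
  u_1 = (-2, -2, -1)
  u_2 = (-17/9, 19/9, -4/9)
  u_3 = (-30/37, -10/37, 80/37)

Orthogonality check:
  u_2 · u_1 = 0 (should be 0)
  u_3 · u_1 = 0 (should be 0)
  u_3 · u_2 = 0 (should be 0)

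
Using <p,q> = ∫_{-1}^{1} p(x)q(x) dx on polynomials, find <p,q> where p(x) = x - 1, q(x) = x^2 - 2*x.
<p,q> = -2

Expand the product: p(x)·q(x) = x^3 - 3*x^2 + 2*x.
∫_{-1}^{1} of each monomial x^k gives [2/(k+1) if k even, 0 if k odd]. Integrating term-by-term (or equivalently evaluating the antiderivative F(x) = x^4/4 - x^3 + x^2 at the endpoints):
  F(1) − F(−1) = 1/4 − (9/4) = -2.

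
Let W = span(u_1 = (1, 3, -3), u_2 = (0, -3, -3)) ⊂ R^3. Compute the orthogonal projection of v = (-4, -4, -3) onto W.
proj_W(v) = (-7/19, -175/38, -91/38)

Set up U = [u_1 | ... | u_2] ∈ R^(3×2). The projector onto W = col(U) is P = U (U^T U)^(-1) U^T.
Compute U^T U =
  [19, 0]
  [0, 18],
and U^T v = (-7, 21).
Solve U^T U · c = U^T v for the coefficients: c = (-7/19, 7/6). The projection is proj_W(v) = U c.
Check: (v - proj_W(v)) · u_1 = 0  (should be 0).
Check: (v - proj_W(v)) · u_2 = 0  (should be 0).
Result: proj_W(v) = (-7/19, -175/38, -91/38).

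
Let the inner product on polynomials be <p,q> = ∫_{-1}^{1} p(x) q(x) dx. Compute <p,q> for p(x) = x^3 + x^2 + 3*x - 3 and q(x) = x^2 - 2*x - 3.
<p,q> = 48/5

Expand the product: p(x)·q(x) = x^5 - x^4 - 2*x^3 - 12*x^2 - 3*x + 9.
∫_{-1}^{1} of each monomial x^k gives [2/(k+1) if k even, 0 if k odd]. Integrating term-by-term (or equivalently evaluating the antiderivative F(x) = x^6/6 - x^5/5 - x^4/2 - 4*x^3 - 3*x^2/2 + 9*x at the endpoints):
  F(1) − F(−1) = 89/30 − (-199/30) = 48/5.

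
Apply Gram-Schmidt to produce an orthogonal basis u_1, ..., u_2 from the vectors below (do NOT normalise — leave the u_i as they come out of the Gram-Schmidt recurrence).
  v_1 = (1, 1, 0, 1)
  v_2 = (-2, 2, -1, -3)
Orthogonal basis:
  u_1 = (1, 1, 0, 1)
  u_2 = (-1, 3, -1, -2)

Apply the Gram-Schmidt recurrence
  u_1 = v_1
  u_i = v_i − Σ_{j<i} ((v_i · u_j) / (u_j · u_j)) · u_j.

Step by step this gives:
  u_1 = (1, 1, 0, 1)
  u_2 = (-1, 3, -1, -2)

Orthogonality check:
  u_2 · u_1 = 0 (should be 0)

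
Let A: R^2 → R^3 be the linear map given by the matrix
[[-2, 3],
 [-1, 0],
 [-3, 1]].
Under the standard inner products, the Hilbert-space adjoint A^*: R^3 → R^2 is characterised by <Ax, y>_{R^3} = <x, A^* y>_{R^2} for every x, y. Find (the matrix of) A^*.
A^* = A^T =
[[-2, -1, -3],
 [3, 0, 1]]

For real matrices with standard dot products, the defining identity <Ax, y> = <x, A^* y> gives (Ax)^T y = x^T (A^*) y, i.e. x^T A^T y = x^T (A^*) y. Since this holds for all x, y, we must have A^* = A^T. Therefore
A^* =
[[-2, -1, -3],
 [3, 0, 1]].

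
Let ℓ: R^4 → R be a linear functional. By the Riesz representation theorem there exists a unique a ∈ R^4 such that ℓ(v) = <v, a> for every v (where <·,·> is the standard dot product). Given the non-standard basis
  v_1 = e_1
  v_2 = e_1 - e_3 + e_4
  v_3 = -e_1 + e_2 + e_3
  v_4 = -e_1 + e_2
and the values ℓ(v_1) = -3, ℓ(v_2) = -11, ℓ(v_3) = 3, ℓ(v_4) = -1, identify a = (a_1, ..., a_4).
a = (-3, -4, 4, -4)

Write a = (a_1, ..., a_4) in the standard basis. For each basis vector v_i, ℓ(v_i) = <v_i, a> is a linear equation in the a_j's. Collect the n equations into a matrix system V a = ℓ, where row i of V is v_i (expressed in the standard basis). Since V is invertible (lower-triangular with 1s on the diagonal, up to permutation), solve by back-substitution:
  V =
[[1, 0, 0, 0],
 [1, 0, -1, 1],
 [-1, 1, 1, 0],
 [-1, 1, 0, 0]]
  V a = (-3, -11, 3, -1)
Solving gives a = (-3, -4, 4, -4).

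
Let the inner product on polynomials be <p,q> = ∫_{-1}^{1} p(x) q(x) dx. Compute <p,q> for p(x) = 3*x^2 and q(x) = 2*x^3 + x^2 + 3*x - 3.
<p,q> = -24/5

Expand the product: p(x)·q(x) = 6*x^5 + 3*x^4 + 9*x^3 - 9*x^2.
∫_{-1}^{1} of each monomial x^k gives [2/(k+1) if k even, 0 if k odd]. Integrating term-by-term (or equivalently evaluating the antiderivative F(x) = x^6 + 3*x^5/5 + 9*x^4/4 - 3*x^3 at the endpoints):
  F(1) − F(−1) = 17/20 − (113/20) = -24/5.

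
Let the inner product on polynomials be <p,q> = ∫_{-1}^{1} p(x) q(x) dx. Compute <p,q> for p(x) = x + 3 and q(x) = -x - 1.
<p,q> = -20/3

Expand the product: p(x)·q(x) = -x^2 - 4*x - 3.
∫_{-1}^{1} of each monomial x^k gives [2/(k+1) if k even, 0 if k odd]. Integrating term-by-term (or equivalently evaluating the antiderivative F(x) = -x^3/3 - 2*x^2 - 3*x at the endpoints):
  F(1) − F(−1) = -16/3 − (4/3) = -20/3.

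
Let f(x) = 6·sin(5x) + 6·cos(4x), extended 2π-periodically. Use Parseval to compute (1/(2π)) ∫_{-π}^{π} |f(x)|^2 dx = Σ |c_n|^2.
Σ |c_n|^2 = 36

Expand |f|^2 and use orthogonality of {sin(nx), cos(mx)} on [-π, π]:
  ∫_{-π}^{π} sin(nx)^2 dx = π, ∫ cos(mx)^2 dx = π, and cross terms integrate to 0.
So ∫_{-π}^{π} f(x)^2 dx = 6^2 · π + 6^2 · π = (36 + 36)π.
Divide by 2π: (36 + 36)/2 = 36.
By Parseval, this equals Σ |c_n|^2.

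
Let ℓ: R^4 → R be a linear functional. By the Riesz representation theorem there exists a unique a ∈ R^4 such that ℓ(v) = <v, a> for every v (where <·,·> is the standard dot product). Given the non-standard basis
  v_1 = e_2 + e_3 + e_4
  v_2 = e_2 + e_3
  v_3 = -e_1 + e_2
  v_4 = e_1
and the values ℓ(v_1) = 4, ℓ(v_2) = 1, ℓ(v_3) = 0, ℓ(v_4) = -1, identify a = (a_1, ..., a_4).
a = (-1, -1, 2, 3)

Write a = (a_1, ..., a_4) in the standard basis. For each basis vector v_i, ℓ(v_i) = <v_i, a> is a linear equation in the a_j's. Collect the n equations into a matrix system V a = ℓ, where row i of V is v_i (expressed in the standard basis). Since V is invertible (lower-triangular with 1s on the diagonal, up to permutation), solve by back-substitution:
  V =
[[0, 1, 1, 1],
 [0, 1, 1, 0],
 [-1, 1, 0, 0],
 [1, 0, 0, 0]]
  V a = (4, 1, 0, -1)
Solving gives a = (-1, -1, 2, 3).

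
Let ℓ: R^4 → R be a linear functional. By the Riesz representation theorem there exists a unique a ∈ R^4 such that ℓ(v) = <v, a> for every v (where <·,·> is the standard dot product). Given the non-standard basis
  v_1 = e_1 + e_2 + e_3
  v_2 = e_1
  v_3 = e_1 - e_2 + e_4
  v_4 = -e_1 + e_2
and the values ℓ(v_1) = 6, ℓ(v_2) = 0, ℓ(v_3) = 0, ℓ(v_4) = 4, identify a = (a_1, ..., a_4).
a = (0, 4, 2, 4)

Write a = (a_1, ..., a_4) in the standard basis. For each basis vector v_i, ℓ(v_i) = <v_i, a> is a linear equation in the a_j's. Collect the n equations into a matrix system V a = ℓ, where row i of V is v_i (expressed in the standard basis). Since V is invertible (lower-triangular with 1s on the diagonal, up to permutation), solve by back-substitution:
  V =
[[1, 1, 1, 0],
 [1, 0, 0, 0],
 [1, -1, 0, 1],
 [-1, 1, 0, 0]]
  V a = (6, 0, 0, 4)
Solving gives a = (0, 4, 2, 4).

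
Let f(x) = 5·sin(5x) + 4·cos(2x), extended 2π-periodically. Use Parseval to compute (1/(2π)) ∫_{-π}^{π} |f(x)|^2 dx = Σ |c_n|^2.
Σ |c_n|^2 = 41/2

Expand |f|^2 and use orthogonality of {sin(nx), cos(mx)} on [-π, π]:
  ∫_{-π}^{π} sin(nx)^2 dx = π, ∫ cos(mx)^2 dx = π, and cross terms integrate to 0.
So ∫_{-π}^{π} f(x)^2 dx = 5^2 · π + 4^2 · π = (25 + 16)π.
Divide by 2π: (25 + 16)/2 = 41/2.
By Parseval, this equals Σ |c_n|^2.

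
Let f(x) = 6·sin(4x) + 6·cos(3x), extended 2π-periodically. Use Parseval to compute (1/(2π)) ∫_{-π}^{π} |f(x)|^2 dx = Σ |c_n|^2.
Σ |c_n|^2 = 36

Expand |f|^2 and use orthogonality of {sin(nx), cos(mx)} on [-π, π]:
  ∫_{-π}^{π} sin(nx)^2 dx = π, ∫ cos(mx)^2 dx = π, and cross terms integrate to 0.
So ∫_{-π}^{π} f(x)^2 dx = 6^2 · π + 6^2 · π = (36 + 36)π.
Divide by 2π: (36 + 36)/2 = 36.
By Parseval, this equals Σ |c_n|^2.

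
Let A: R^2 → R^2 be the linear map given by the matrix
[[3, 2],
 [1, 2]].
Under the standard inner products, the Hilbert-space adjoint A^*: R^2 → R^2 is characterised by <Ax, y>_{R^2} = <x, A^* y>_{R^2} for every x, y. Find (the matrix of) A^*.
A^* = A^T =
[[3, 1],
 [2, 2]]

For real matrices with standard dot products, the defining identity <Ax, y> = <x, A^* y> gives (Ax)^T y = x^T (A^*) y, i.e. x^T A^T y = x^T (A^*) y. Since this holds for all x, y, we must have A^* = A^T. Therefore
A^* =
[[3, 1],
 [2, 2]].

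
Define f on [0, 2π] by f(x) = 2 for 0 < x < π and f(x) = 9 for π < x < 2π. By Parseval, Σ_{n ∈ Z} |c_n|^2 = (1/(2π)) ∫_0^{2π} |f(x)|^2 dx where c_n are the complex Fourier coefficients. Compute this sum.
Σ |c_n|^2 = 85/2

Parseval equates the L^2 energy of f (normalised by 1/(2π)) with the ℓ^2 sum of its Fourier coefficients: (1/(2π)) ∫_0^{2π} |f|^2 = Σ |c_n|^2.
Compute the left side: (1/(2π)) [∫_0^π 2^2 dx + ∫_π^{2π} 9^2 dx] = (1/(2π)) · (4π + 81π) = (4 + 81)/2 = 85/2.
So Σ_{n ∈ Z} |c_n|^2 = 85/2.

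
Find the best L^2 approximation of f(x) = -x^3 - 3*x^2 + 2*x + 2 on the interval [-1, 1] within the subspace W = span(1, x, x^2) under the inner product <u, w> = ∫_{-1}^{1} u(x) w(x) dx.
g(x) = -3*x^2 + 7*x/5 + 2

The best approximation g ∈ W is the orthogonal projection of f onto W. Writing g = a_0 + a_1 x + a_2 x^2, the coefficients solve the normal equations G · a = b where
  G_{ij} = <φ_i, φ_j> and b_i = <f, φ_i>, with φ_0 = 1, φ_1 = x, φ_2 = x^2.
G =
  [2, 0, 2/3]
  [0, 2/3, 0]
  [2/3, 0, 2/5],
b = (2, 14/15, 2/15).
Solving gives a_0 = 2, a_1 = 7/5, a_2 = -3, so
  g(x) = -3*x^2 + 7*x/5 + 2.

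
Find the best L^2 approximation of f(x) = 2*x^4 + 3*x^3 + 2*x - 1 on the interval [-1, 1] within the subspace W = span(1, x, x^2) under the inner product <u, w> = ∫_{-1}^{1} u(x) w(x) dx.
g(x) = 12*x^2/7 + 19*x/5 - 41/35

The best approximation g ∈ W is the orthogonal projection of f onto W. Writing g = a_0 + a_1 x + a_2 x^2, the coefficients solve the normal equations G · a = b where
  G_{ij} = <φ_i, φ_j> and b_i = <f, φ_i>, with φ_0 = 1, φ_1 = x, φ_2 = x^2.
G =
  [2, 0, 2/3]
  [0, 2/3, 0]
  [2/3, 0, 2/5],
b = (-6/5, 38/15, -2/21).
Solving gives a_0 = -41/35, a_1 = 19/5, a_2 = 12/7, so
  g(x) = 12*x^2/7 + 19*x/5 - 41/35.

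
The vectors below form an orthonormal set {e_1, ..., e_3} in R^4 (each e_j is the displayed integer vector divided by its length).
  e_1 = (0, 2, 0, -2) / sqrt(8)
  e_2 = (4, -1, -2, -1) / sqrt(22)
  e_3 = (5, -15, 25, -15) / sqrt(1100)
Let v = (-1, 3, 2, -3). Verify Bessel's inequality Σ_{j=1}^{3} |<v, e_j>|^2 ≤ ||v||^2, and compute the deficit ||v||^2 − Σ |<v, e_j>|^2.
Σ |<v, e_j>|^2 = 91/4; ||v||^2 = 23; deficit = 1/4

Write each e_j = u_j / sqrt(<u_j, u_j>) where u_j is the displayed integer vector. Then <v, e_j> = <v, u_j> / sqrt(<u_j, u_j>), so |<v, e_j>|^2 = <v, u_j>^2 / <u_j, u_j>.
Coefficients: <v, e_1> = 12/sqrt(8), <v, e_2> = -8/sqrt(22), <v, e_3> = 45/sqrt(1100).
Square and sum: Σ |<v, e_j>|^2 = 91/4.
Compute ||v||^2 = v·v = 23.
Deficit = 23 − 91/4 = 1/4 ≥ 0, confirming Bessel's inequality. (The deficit equals ||v − Σ <v,e_j> e_j||^2, the squared distance from v to span{e_j}.)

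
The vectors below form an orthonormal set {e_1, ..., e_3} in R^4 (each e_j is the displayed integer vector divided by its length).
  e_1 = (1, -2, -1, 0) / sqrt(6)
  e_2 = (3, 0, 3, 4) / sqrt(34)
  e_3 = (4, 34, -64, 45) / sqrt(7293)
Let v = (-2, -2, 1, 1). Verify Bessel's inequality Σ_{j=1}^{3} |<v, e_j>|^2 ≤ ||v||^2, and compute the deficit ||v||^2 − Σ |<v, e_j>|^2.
Σ |<v, e_j>|^2 = 205/143; ||v||^2 = 10; deficit = 1225/143

Write each e_j = u_j / sqrt(<u_j, u_j>) where u_j is the displayed integer vector. Then <v, e_j> = <v, u_j> / sqrt(<u_j, u_j>), so |<v, e_j>|^2 = <v, u_j>^2 / <u_j, u_j>.
Coefficients: <v, e_1> = 1/sqrt(6), <v, e_2> = 1/sqrt(34), <v, e_3> = -95/sqrt(7293).
Square and sum: Σ |<v, e_j>|^2 = 205/143.
Compute ||v||^2 = v·v = 10.
Deficit = 10 − 205/143 = 1225/143 ≥ 0, confirming Bessel's inequality. (The deficit equals ||v − Σ <v,e_j> e_j||^2, the squared distance from v to span{e_j}.)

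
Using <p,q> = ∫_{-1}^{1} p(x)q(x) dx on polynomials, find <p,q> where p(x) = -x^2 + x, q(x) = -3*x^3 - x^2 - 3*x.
<p,q> = -14/5

Expand the product: p(x)·q(x) = 3*x^5 - 2*x^4 + 2*x^3 - 3*x^2.
∫_{-1}^{1} of each monomial x^k gives [2/(k+1) if k even, 0 if k odd]. Integrating term-by-term (or equivalently evaluating the antiderivative F(x) = x^6/2 - 2*x^5/5 + x^4/2 - x^3 at the endpoints):
  F(1) − F(−1) = -2/5 − (12/5) = -14/5.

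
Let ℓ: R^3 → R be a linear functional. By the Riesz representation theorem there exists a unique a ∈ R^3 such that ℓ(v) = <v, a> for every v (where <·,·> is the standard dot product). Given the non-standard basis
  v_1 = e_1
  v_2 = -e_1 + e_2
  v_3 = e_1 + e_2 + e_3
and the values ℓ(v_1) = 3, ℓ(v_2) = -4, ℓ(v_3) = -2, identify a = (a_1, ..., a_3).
a = (3, -1, -4)

Write a = (a_1, ..., a_3) in the standard basis. For each basis vector v_i, ℓ(v_i) = <v_i, a> is a linear equation in the a_j's. Collect the n equations into a matrix system V a = ℓ, where row i of V is v_i (expressed in the standard basis). Since V is invertible (lower-triangular with 1s on the diagonal, up to permutation), solve by back-substitution:
  V =
[[1, 0, 0],
 [-1, 1, 0],
 [1, 1, 1]]
  V a = (3, -4, -2)
Solving gives a = (3, -1, -4).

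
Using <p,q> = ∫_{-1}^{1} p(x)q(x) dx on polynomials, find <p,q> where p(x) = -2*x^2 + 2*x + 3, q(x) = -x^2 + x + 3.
<p,q> = 212/15

Expand the product: p(x)·q(x) = 2*x^4 - 4*x^3 - 7*x^2 + 9*x + 9.
∫_{-1}^{1} of each monomial x^k gives [2/(k+1) if k even, 0 if k odd]. Integrating term-by-term (or equivalently evaluating the antiderivative F(x) = 2*x^5/5 - x^4 - 7*x^3/3 + 9*x^2/2 + 9*x at the endpoints):
  F(1) − F(−1) = 317/30 − (-107/30) = 212/15.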